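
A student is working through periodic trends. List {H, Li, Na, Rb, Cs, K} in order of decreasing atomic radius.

Cs, Rb, K, Na, Li, H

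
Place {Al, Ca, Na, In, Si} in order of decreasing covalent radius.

Ca > Na > In > Al > Si

Na is in period 3, group 1; Al is in period 3, group 13; Si is in period 3, group 14; Ca is in period 4, group 2; In is in period 5, group 13.
Atomic radius shrinks across a period as nuclear charge pulls the same shell inward, and grows down a group as new shells are added.
These span different periods and groups, so the two trends combine.
Al > Si: Al lies to the left of Si in period 3, so the across-period effect alone puts Al larger.
In > Al: they share group 13; the group trend gives In the larger value.
Na > In: the two effects oppose for this pair; the across-period effect wins (155 vs 142 pm).
Ca > Na: period and group pull opposite ways; the down-group shift dominates (171 vs 155 pm).
For reference (pm): Na 155, Al 126, Si 116, Ca 171, In 142.
So from largest to smallest: Ca > Na > In > Al > Si.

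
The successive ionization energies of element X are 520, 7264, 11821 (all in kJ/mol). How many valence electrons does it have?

1

Look for the largest jump between consecutive ionization energies: IE2/IE1 ≈ 14.0, far larger than any earlier ratio.
That jump marks the point where a core electron is being removed. So the atom has 1 valence electron.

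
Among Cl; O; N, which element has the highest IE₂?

O

IE_2 is the cost of taking one more electron from the +1 cation: Cl⁺ still has 6 valence electrons; O⁺ still has 5 valence electrons; N⁺ still has 4 valence electrons.
All are still removing valence electrons, so compare the +1 ions as you would atoms: IE_2 generally rises across a period (higher Z_eff) and falls down a group (larger shell), subject to the usual subshell exceptions.
Valence configurations: Cl⁺ [Ne]3s²3p⁴, O⁺ [He]2s²2p³, N⁺ [He]2s²2p².
Approximate IE_2 values (kJ/mol): Cl 2298, O 3388, N 2856.
Putting it together, IE_2: Cl < N < O.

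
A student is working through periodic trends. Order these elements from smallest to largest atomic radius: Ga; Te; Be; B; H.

H < B < Be < Ga < Te

H is in period 1, group 1; Be is in period 2, group 2; B is in period 2, group 13; Ga is in period 4, group 13; Te is in period 5, group 16.
Atomic radius shrinks across a period as nuclear charge pulls the same shell inward, and grows down a group as new shells are added.
Neither a single period nor a single group — weigh both effects.
B > H: the two effects oppose for this pair; the down-group effect wins (85 vs 32 pm).
Be > B: both are in period 2; the period trend gives Be the larger value.
Ga > Be: period and group pull opposite ways; the down-group shift dominates (124 vs 102 pm).
Te > Ga: the two effects oppose for this pair; the down-group effect wins (136 vs 124 pm).
Approximate values (pm): H 32, Be 102, B 85, Ga 124, Te 136.
So from smallest to largest: H < B < Be < Ga < Te.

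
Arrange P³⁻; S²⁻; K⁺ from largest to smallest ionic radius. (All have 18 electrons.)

All of these have 18 electrons, so size is governed by nuclear charge alone: the more protons, the stronger the pull on the same electron cloud, and the smaller the ion.
Nuclear charges: K⁺ (Z=19), S²⁻ (Z=16), P³⁻ (Z=15).
Largest to smallest: P³⁻ > S²⁻ > K⁺.

P³⁻ > S²⁻ > K⁺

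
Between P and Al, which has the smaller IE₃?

Al

After 2 electrons have been removed, what remains? P²⁺ still has 3 valence electrons; Al²⁺ still has 1 valence electron.
All are still removing valence electrons, so compare the +2 ions as you would atoms: IE_3 generally rises across a period (higher Z_eff) and falls down a group (larger shell), subject to the usual subshell exceptions.
Valence configurations: P²⁺ [Ne]3s²3p¹, Al²⁺ [Ne]3s¹.
Tabulated IE_3 (kJ/mol): P 2914, Al 2745.
So the third ionization energies run Al < P.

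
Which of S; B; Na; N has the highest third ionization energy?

Na

After 2 electrons have been removed, what remains? S²⁺ still has 4 valence electrons; B²⁺ still has 1 valence electron; Na²⁺ is already 1 electron into the core; N²⁺ still has 3 valence electrons.
Core electrons are held far more tightly than valence electrons, so Na tops the IE_3 order.
Valence configurations: S²⁺ [Ne]3s²3p², B²⁺ [He]2s¹, N²⁺ [He]2s²2p¹.
Approximate IE_3 values (kJ/mol): S 3357, B 3660, Na 6910, N 4578.
Overall IE_3 order: S < B < N < Na.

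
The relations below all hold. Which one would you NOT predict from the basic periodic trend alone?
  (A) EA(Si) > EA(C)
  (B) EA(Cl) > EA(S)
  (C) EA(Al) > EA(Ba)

(A)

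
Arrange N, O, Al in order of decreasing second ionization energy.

O > N > Al

IE_2 is the cost of taking one more electron from the +1 cation: N⁺ still has 4 valence electrons; O⁺ still has 5 valence electrons; Al⁺ still has 2 valence electrons.
All are still removing valence electrons, so compare the +1 ions as you would atoms: IE_2 generally rises across a period (higher Z_eff) and falls down a group (larger shell), subject to the usual subshell exceptions.
Valence configurations: N⁺ [He]2s²2p², O⁺ [He]2s²2p³, Al⁺ [Ne]3s².
Approximate IE_2 values (kJ/mol): N 2856, O 3388, Al 1817.
Putting it together, IE_2: Al < N < O.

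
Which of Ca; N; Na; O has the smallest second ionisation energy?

Consider each +1 ion: Ca⁺ still has 1 valence electron; N⁺ still has 4 valence electrons; Na⁺ is the bare [Ne] core; O⁺ still has 5 valence electrons.
Core electrons are held far more tightly than valence electrons, so Na tops the IE_2 order.
Valence configurations: Ca⁺ [Ar]4s¹, N⁺ [He]2s²2p², O⁺ [He]2s²2p³.
Tabulated IE_2 (kJ/mol): Ca 1145, N 2856, Na 4562, O 3388.
Putting it together, IE_2: Ca < N < O < Na.

Ca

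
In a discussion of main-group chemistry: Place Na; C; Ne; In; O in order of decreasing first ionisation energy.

Ne > O > C > In > Na

C is in period 2, group 14; O is in period 2, group 16; Ne is in period 2, group 18; Na is in period 3, group 1; In is in period 5, group 13.
IE₁ increases left→right with effective nuclear charge and decreases top→bottom as the valence shell moves farther out.
Here both period and group differ, so the two effects have to be weighed against each other.
In > Na: the two effects oppose for this pair; the across-period effect wins (558 vs 496 kJ/mol).
C > In: both effects reinforce here, so C is clearly the higher of the two.
O > C: both are in period 2; the period trend gives O the larger value.
Ne > O: both are in period 2; the period trend gives Ne the larger value.
For reference (kJ/mol): C 1086, O 1314, Ne 2081, Na 496, In 558.
So from highest to lowest: Ne > O > C > In > Na.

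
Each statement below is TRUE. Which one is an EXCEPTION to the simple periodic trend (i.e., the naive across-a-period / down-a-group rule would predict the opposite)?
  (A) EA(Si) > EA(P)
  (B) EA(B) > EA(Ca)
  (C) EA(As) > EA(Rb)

(A)

The general trend: electron affinity increases across a period and decreases down a group.
(A) Si (period 3, group 14) vs P (period 3, group 15): the stated order contradicts the simple trend.
(B) B (period 2, group 13) vs Ca (period 4, group 2): the stated order agrees with the simple trend.
(C) As (period 4, group 15) vs Rb (period 5, group 1): the stated order agrees with the simple trend.
The exception is (A): adding an electron to P's half-filled 3p³ is unfavourable, so Si (3p²) has the more exothermic EA.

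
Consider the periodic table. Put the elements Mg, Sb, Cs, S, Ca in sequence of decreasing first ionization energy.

Removing the outermost electron gets harder across a period and easier down a group.
These span different periods and groups, so the two trends combine.
Ca > Cs: both effects reinforce here, so Ca is clearly the higher of the two.
Mg > Ca: they share group 2; the group trend gives Mg the larger value.
Sb > Mg: the two effects oppose for this pair; the across-period effect wins (831 vs 738 kJ/mol).
S > Sb: both effects reinforce here, so S is clearly the higher of the two.
Approximate values (kJ/mol): Mg 738, S 1000, Ca 590, Sb 831, Cs 376.
So from highest to lowest: S > Sb > Mg > Ca > Cs.

S > Sb > Mg > Ca > Cs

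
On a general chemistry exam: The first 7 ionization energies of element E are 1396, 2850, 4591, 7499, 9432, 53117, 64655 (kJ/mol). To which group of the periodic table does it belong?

Group 15

Look for the largest jump between consecutive ionization energies: IE6/IE5 ≈ 5.6, far larger than any earlier ratio.
That jump marks the point where a core electron is being removed. So the atom has 5 valence electrons.
A main-group element with 5 valence electrons is in group 15.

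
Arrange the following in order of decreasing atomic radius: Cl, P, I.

I > P > Cl

Moving right in a period, electrons are added to the same shell under a stronger nuclear pull, so atoms get smaller; moving down, a new shell is opened and atoms get larger.
Neither a single period nor a single group — weigh both effects.
P > Cl: P lies to the left of Cl in period 3, so the across-period effect alone puts P larger.
I > P: the two effects oppose for this pair; the down-group effect wins (133 vs 111 pm).
Tabulated atomic radius (pm): P 111, Cl 99, I 133.
So from largest to smallest: I > P > Cl.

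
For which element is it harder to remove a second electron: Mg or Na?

Na

IE_2 is the cost of taking one more electron from the +1 cation: Mg⁺ still has 1 valence electron; Na⁺ is the bare [Ne] core.
Pulling an electron out of a noble-gas core costs far more than removing a remaining valence electron, so Na sits at the high end of IE_2.
Approximate IE_2 values (kJ/mol): Mg 1451, Na 4562.
Overall IE_2 order: Mg < Na.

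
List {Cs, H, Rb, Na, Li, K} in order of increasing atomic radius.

H, Li, Na, K, Rb, Cs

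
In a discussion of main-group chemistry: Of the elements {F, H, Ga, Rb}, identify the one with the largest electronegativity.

F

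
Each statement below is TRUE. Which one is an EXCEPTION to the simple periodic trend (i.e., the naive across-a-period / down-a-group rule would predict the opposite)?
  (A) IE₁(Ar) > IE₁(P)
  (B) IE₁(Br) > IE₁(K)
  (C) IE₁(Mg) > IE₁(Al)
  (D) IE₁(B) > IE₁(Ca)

The general trend: first ionization energy increases across a period and decreases down a group.
(A) Ar (period 3, group 18) vs P (period 3, group 15): the stated order agrees with the simple trend.
(B) Br (period 4, group 17) vs K (period 4, group 1): the stated order agrees with the simple trend.
(C) Mg (period 3, group 2) vs Al (period 3, group 13): the stated order contradicts the simple trend.
(D) B (period 2, group 13) vs Ca (period 4, group 2): the stated order agrees with the simple trend.
The exception is (C): Al's single 3p electron is easier to remove than one from Mg's filled 3s².

(C)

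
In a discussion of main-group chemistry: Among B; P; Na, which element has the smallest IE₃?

P

The third ionization energy removes an electron from the +2 ion. For each element: B²⁺ still has 1 valence electron; P²⁺ still has 3 valence electrons; Na²⁺ is already 1 electron into the core.
Breaking into a closed-shell core is much more expensive than removing a leftover valence electron — Na has the largest IE_3 here.
Valence configurations: B²⁺ [He]2s¹, P²⁺ [Ne]3s²3p¹.
Tabulated IE_3 (kJ/mol): B 3660, P 2914, Na 6910.
Putting it together, IE_3: P < B < Na.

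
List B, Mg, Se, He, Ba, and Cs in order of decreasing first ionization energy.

He > Se > B > Mg > Ba > Cs

He is in period 1, group 18; B is in period 2, group 13; Mg is in period 3, group 2; Se is in period 4, group 16; Cs is in period 6, group 1; Ba is in period 6, group 2.
Removing the outermost electron gets harder across a period and easier down a group.
Neither a single period nor a single group — weigh both effects.
Ba > Cs: Ba lies to the right of Cs in period 6, so the across-period effect alone puts Ba higher.
Mg > Ba: they share group 2; the group trend gives Mg the larger value.
B > Mg: relative to Mg, both the across-period and down-group shifts push B's first ionization energy up.
Se > B: the two effects oppose for this pair; the across-period effect wins (941 vs 801 kJ/mol).
He > Se: both effects reinforce here, so He is clearly the higher of the two.
Approximate values (kJ/mol): He 2372, B 801, Mg 738, Se 941, Cs 376, Ba 503.
So from highest to lowest: He > Se > B > Mg > Ba > Cs.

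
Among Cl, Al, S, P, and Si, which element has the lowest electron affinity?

Al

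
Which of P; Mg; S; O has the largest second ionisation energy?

O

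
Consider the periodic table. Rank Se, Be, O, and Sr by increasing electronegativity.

Sr < Be < Se < O

Smaller atoms with higher effective nuclear charge are more electronegative.
Neither a single period nor a single group — weigh both effects.
Be > Sr: they share group 2; the group trend gives Be the larger value.
Se > Be: the two effects oppose for this pair; the across-period effect wins (2.55 vs 1.57).
O > Se: O sits above Se in group 16, so the down-group effect alone puts O higher.
Tabulated electronegativity (Pauling): Be 1.57, O 3.44, Se 2.55, Sr 0.95.
So from lowest to highest: Sr < Be < Se < O.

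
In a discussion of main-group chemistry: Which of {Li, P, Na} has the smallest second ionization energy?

P

The second ionization energy removes an electron from the +1 ion. For each element: Li⁺ is the bare [He] core; P⁺ still has 4 valence electrons; Na⁺ is the bare [Ne] core.
Pulling an electron out of a noble-gas core costs far more than removing a remaining valence electron, so Na and Li sit at the high end of IE_2.
Approximate IE_2 values (kJ/mol): Li 7298, P 1907, Na 4562.
Putting it together, IE_2: P < Na < Li.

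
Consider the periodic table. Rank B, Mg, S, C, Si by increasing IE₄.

The fourth ionization energy removes an electron from the +3 ion. For each element: B³⁺ is the bare [He] core; Mg³⁺ is already 1 electron into the core; S³⁺ still has 3 valence electrons; C³⁺ still has 1 valence electron; Si³⁺ still has 1 valence electron.
Pulling an electron out of a noble-gas core costs far more than removing a remaining valence electron, so Mg and B sit at the high end of IE_4.
Valence configurations: S³⁺ [Ne]3s²3p¹, C³⁺ [He]2s¹, Si³⁺ [Ne]3s¹.
Tabulated IE_4 (kJ/mol): B 25026, Mg 10543, S 4556, C 6223, Si 4356.
Hence IE_4: Si < S < C < Mg < B.

Si < S < C < Mg < B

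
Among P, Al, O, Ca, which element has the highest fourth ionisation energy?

Al

The fourth ionization energy removes an electron from the +3 ion. For each element: P³⁺ still has 2 valence electrons; Al³⁺ is the bare [Ne] core; O³⁺ still has 3 valence electrons; Ca³⁺ is already 1 electron into the core.
Usually core removal costs more than valence removal, but here the competition is close: a tightly held n=2 valence electron can cost more to remove than an n=3 core electron, so the actual values have to decide it.
Valence configurations: P³⁺ [Ne]3s², O³⁺ [He]2s²2p¹.
The numbers (kJ/mol): P 4964, Al 11577, O 7469, Ca 6491.
Overall IE_4 order: P < Ca < O < Al.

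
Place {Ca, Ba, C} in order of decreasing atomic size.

C is in period 2, group 14; Ca is in period 4, group 2; Ba is in period 6, group 2.
Across a period the added protons contract the valence shell; down a group each new principal shell makes the atom larger.
Here both period and group differ, so the two effects have to be weighed against each other.
Ca > C: both effects reinforce here, so Ca is clearly the larger of the two.
Ba > Ca: Ba sits below Ca in group 2, so the down-group effect alone puts Ba larger.
Approximate values (pm): C 75, Ca 171, Ba 196.
So from largest to smallest: Ba > Ca > C.

Ba > Ca > C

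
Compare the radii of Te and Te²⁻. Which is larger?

Te²⁻

Forming Te²⁻ adds 2 electrons to Te. More electron–electron repulsion in the same shell, with unchanged nuclear charge, lets the cloud expand.
An anion is larger than its parent atom: Te²⁻ > Te.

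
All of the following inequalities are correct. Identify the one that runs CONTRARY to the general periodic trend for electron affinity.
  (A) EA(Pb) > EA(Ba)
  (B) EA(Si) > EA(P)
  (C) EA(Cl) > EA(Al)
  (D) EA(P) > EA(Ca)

(B)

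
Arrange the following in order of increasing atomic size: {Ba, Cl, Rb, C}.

C < Cl < Ba < Rb

C is in period 2, group 14; Cl is in period 3, group 17; Rb is in period 5, group 1; Ba is in period 6, group 2.
Across a period the added protons contract the valence shell; down a group each new principal shell makes the atom larger.
These span different periods and groups, so the two trends combine.
Cl > C: period and group pull opposite ways; the down-group shift dominates (99 vs 75 pm).
Ba > Cl: both effects reinforce here, so Ba is clearly the larger of the two.
Rb > Ba: the two effects oppose for this pair; the across-period effect wins (210 vs 196 pm).
Approximate values (pm): C 75, Cl 99, Rb 210, Ba 196.
So from smallest to largest: C < Cl < Ba < Rb.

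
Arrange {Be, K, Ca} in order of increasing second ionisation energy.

Ca, Be, K

Consider each +1 ion: Be⁺ still has 1 valence electron; K⁺ is the bare [Ar] core; Ca⁺ still has 1 valence electron.
Core electrons are held far more tightly than valence electrons, so K tops the IE_2 order.
Valence configurations: Be⁺ [He]2s¹, Ca⁺ [Ar]4s¹.
Tabulated IE_2 (kJ/mol): Be 1757, K 3052, Ca 1145.
Hence IE_2: Ca < Be < K.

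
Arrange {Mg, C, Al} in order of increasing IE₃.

IE_3 is the cost of taking one more electron from the +2 cation: Mg²⁺ is the bare [Ne] core; C²⁺ still has 2 valence electrons; Al²⁺ still has 1 valence electron.
Pulling an electron out of a noble-gas core costs far more than removing a remaining valence electron, so Mg sits at the high end of IE_3.
Valence configurations: C²⁺ [He]2s², Al²⁺ [Ne]3s¹.
Approximate IE_3 values (kJ/mol): Mg 7733, C 4620, Al 2745.
Hence IE_3: Al < C < Mg.

Al < C < Mg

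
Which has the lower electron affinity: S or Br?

S

S is in period 3, group 16; Br is in period 4, group 17.
Adding an electron releases more energy for atoms nearer the top right (short of the noble gases).
A diagonal step moves right (one effect) and down (the opposite effect) at once.
Br > S: period and group pull opposite ways; the across-period shift dominates (325 vs 200 kJ/mol).
For reference (kJ/mol): S 200, Br 325.
So S has the lower electron affinity (S < Br).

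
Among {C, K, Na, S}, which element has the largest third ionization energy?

The third ionization energy removes an electron from the +2 ion. For each element: C²⁺ still has 2 valence electrons; K²⁺ is already 1 electron into the core; Na²⁺ is already 1 electron into the core; S²⁺ still has 4 valence electrons.
Usually core removal costs more than valence removal, but here the competition is close: a tightly held n=2 valence electron can cost more to remove than an n=3 core electron, so the actual values have to decide it.
Valence configurations: C²⁺ [He]2s², S²⁺ [Ne]3s²3p².
The numbers (kJ/mol): C 4620, K 4420, Na 6910, S 3357.
So the third ionization energies run S < K < C < Na.

Na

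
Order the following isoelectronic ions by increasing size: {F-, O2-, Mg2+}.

Mg2+ < F- < O2-

All of these have 10 electrons, so size is governed by nuclear charge alone: the more protons, the stronger the pull on the same electron cloud, and the smaller the ion.
Nuclear charges: Mg2+ (Z=12), F- (Z=9), O2- (Z=8).
Smallest to largest: Mg2+ < F- < O2-.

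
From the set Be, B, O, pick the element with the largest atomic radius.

Be

Be is in period 2, group 2; B is in period 2, group 13; O is in period 2, group 16.
Radius decreases left→right (rising Z_eff, same n) and increases top→bottom (higher n).
All lie in period 2, so atomic radius increases right to left.
The largest atomic radius among these belongs to Be.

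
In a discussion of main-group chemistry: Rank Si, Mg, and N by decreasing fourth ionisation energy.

The fourth ionization energy removes an electron from the +3 ion. For each element: Si³⁺ still has 1 valence electron; Mg³⁺ is already 1 electron into the core; N³⁺ still has 2 valence electrons.
Breaking into a closed-shell core is much more expensive than removing a leftover valence electron — Mg has the largest IE_4 here.
Valence configurations: Si³⁺ [Ne]3s¹, N³⁺ [He]2s².
Tabulated IE_4 (kJ/mol): Si 4356, Mg 10543, N 7475.
Hence IE_4: Si < N < Mg.

Mg > N > Si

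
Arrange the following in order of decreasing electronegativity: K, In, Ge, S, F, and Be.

Be is in period 2, group 2; F is in period 2, group 17; S is in period 3, group 16; K is in period 4, group 1; Ge is in period 4, group 14; In is in period 5, group 13.
Smaller atoms with higher effective nuclear charge are more electronegative.
These span different periods and groups, so the two trends combine.
Be > K: relative to K, both the across-period and down-group shifts push Be's electronegativity up.
In > Be: the two effects oppose for this pair; the across-period effect wins (1.78 vs 1.57).
Ge > In: both effects reinforce here, so Ge is clearly the higher of the two.
S > Ge: both effects reinforce here, so S is clearly the higher of the two.
F > S: relative to S, both the across-period and down-group shifts push F's electronegativity up.
For reference (Pauling): Be 1.57, F 3.98, S 2.58, K 0.82, Ge 2.01, In 1.78.
So from highest to lowest: F > S > Ge > In > Be > K.

F > S > Ge > In > Be > K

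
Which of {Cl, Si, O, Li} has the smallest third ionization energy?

The third ionization energy removes an electron from the +2 ion. For each element: Cl²⁺ still has 5 valence electrons; Si²⁺ still has 2 valence electrons; O²⁺ still has 4 valence electrons; Li²⁺ is already 1 electron into the core.
Breaking into a closed-shell core is much more expensive than removing a leftover valence electron — Li has the largest IE_3 here.
Valence configurations: Cl²⁺ [Ne]3s²3p³, Si²⁺ [Ne]3s², O²⁺ [He]2s²2p².
Tabulated IE_3 (kJ/mol): Cl 3822, Si 3232, O 5300, Li 11815.
Putting it together, IE_3: Si < Cl < O < Li.

Si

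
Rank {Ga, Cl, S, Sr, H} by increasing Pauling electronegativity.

Smaller atoms with higher effective nuclear charge are more electronegative.
Here both period and group differ, so the two effects have to be weighed against each other.
Ga > Sr: relative to Sr, both the across-period and down-group shifts push Ga's electronegativity up.
H > Ga: period and group pull opposite ways; the down-group shift dominates (2.20 vs 1.81).
S > H: the two effects oppose for this pair; the across-period effect wins (2.58 vs 2.20).
Cl > S: Cl lies to the right of S in period 3, so the across-period effect alone puts Cl higher.
For reference (Pauling): H 2.20, S 2.58, Cl 3.16, Ga 1.81, Sr 0.95.
So from lowest to highest: Sr < Ga < H < S < Cl.

Sr < Ga < H < S < Cl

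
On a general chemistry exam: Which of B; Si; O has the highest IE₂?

O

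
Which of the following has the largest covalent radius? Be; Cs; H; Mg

Radius decreases left→right (rising Z_eff, same n) and increases top→bottom (higher n).
Neither a single period nor a single group — weigh both effects.
Be > H: period and group pull opposite ways; the down-group shift dominates (102 vs 32 pm).
Mg > Be: they share group 2; the group trend gives Mg the larger value.
Cs > Mg: relative to Mg, both the across-period and down-group shifts push Cs's atomic radius up.
For reference (pm): H 32, Be 102, Mg 139, Cs 232.
The largest covalent radius among these belongs to Cs.

Cs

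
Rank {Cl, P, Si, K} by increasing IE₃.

P < Si < Cl < K

After 2 electrons have been removed, what remains? Cl²⁺ still has 5 valence electrons; P²⁺ still has 3 valence electrons; Si²⁺ still has 2 valence electrons; K²⁺ is already 1 electron into the core.
Breaking into a closed-shell core is much more expensive than removing a leftover valence electron — K has the largest IE_3 here.
Valence configurations: Cl²⁺ [Ne]3s²3p³, P²⁺ [Ne]3s²3p¹, Si²⁺ [Ne]3s².
P²⁺ loses a lone 3p electron whereas Si²⁺ must break into a filled 3s² pair, so IE_3(Si) > IE_3(P) even though P has the higher nuclear charge.
The numbers (kJ/mol): Cl 3822, P 2914, Si 3232, K 4420.
Hence IE_3: P < Si < Cl < K.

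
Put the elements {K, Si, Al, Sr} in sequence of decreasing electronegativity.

Al is in period 3, group 13; Si is in period 3, group 14; K is in period 4, group 1; Sr is in period 5, group 2.
EN rises left→right (higher Z_eff, smaller atoms) and falls top→bottom (larger, more shielded atoms).
Here both period and group differ, so the two effects have to be weighed against each other.
Sr > K: period and group pull opposite ways; the across-period shift dominates (0.95 vs 0.82).
Al > Sr: both effects reinforce here, so Al is clearly the higher of the two.
Si > Al: both are in period 3; the period trend gives Si the larger value.
For reference (Pauling): Al 1.61, Si 1.90, K 0.82, Sr 0.95.
So from highest to lowest: Si > Al > Sr > K.

Si > Al > Sr > K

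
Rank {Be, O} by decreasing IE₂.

O > Be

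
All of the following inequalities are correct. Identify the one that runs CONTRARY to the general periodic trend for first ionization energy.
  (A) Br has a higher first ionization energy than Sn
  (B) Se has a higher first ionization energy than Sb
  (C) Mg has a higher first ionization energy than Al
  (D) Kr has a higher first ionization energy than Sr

The general trend: first ionization energy increases across a period and decreases down a group.
(A) Br (period 4, group 17) vs Sn (period 5, group 14): the stated order agrees with the simple trend.
(B) Se (period 4, group 16) vs Sb (period 5, group 15): the stated order agrees with the simple trend.
(C) Mg (period 3, group 2) vs Al (period 3, group 13): the stated order contradicts the simple trend.
(D) Kr (period 4, group 18) vs Sr (period 5, group 2): the stated order agrees with the simple trend.
The exception is (C): Al's single 3p electron is easier to remove than one from Mg's filled 3s².

(C)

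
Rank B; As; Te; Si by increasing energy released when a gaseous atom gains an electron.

B < As < Si < Te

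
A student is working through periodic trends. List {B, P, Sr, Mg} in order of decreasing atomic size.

B is in period 2, group 13; Mg is in period 3, group 2; P is in period 3, group 15; Sr is in period 5, group 2.
Moving right in a period, electrons are added to the same shell under a stronger nuclear pull, so atoms get smaller; moving down, a new shell is opened and atoms get larger.
Neither a single period nor a single group — weigh both effects.
P > B: period and group pull opposite ways; the down-group shift dominates (111 vs 85 pm).
Mg > P: Mg lies to the left of P in period 3, so the across-period effect alone puts Mg larger.
Sr > Mg: they share group 2; the group trend gives Sr the larger value.
Approximate values (pm): B 85, Mg 139, P 111, Sr 185.
So from largest to smallest: Sr > Mg > P > B.

Sr > Mg > P > B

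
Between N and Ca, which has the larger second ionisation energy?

N

The second ionization energy removes an electron from the +1 ion. For each element: N⁺ still has 4 valence electrons; Ca⁺ still has 1 valence electron.
All are still removing valence electrons, so compare the +1 ions as you would atoms: IE_2 generally rises across a period (higher Z_eff) and falls down a group (larger shell), subject to the usual subshell exceptions.
Valence configurations: N⁺ [He]2s²2p², Ca⁺ [Ar]4s¹.
Tabulated IE_2 (kJ/mol): N 2856, Ca 1145.
So the second ionization energies run Ca < N.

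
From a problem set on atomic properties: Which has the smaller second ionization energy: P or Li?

Consider each +1 ion: P⁺ still has 4 valence electrons; Li⁺ is the bare [He] core.
Pulling an electron out of a noble-gas core costs far more than removing a remaining valence electron, so Li sits at the high end of IE_2.
Approximate IE_2 values (kJ/mol): P 1907, Li 7298.
So the second ionization energies run P < Li.

P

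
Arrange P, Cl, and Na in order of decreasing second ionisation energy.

The second ionization energy removes an electron from the +1 ion. For each element: P⁺ still has 4 valence electrons; Cl⁺ still has 6 valence electrons; Na⁺ is the bare [Ne] core.
Pulling an electron out of a noble-gas core costs far more than removing a remaining valence electron, so Na sits at the high end of IE_2.
Valence configurations: P⁺ [Ne]3s²3p², Cl⁺ [Ne]3s²3p⁴.
Approximate IE_2 values (kJ/mol): P 1907, Cl 2298, Na 4562.
So the second ionization energies run P < Cl < Na.

Na, Cl, P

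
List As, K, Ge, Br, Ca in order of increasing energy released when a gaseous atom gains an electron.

K is in period 4, group 1; Ca is in period 4, group 2; Ge is in period 4, group 14; As is in period 4, group 15; Br is in period 4, group 17.
EA tends to increase across a period and decrease down a group, though the pattern is less regular than for IE or radius.
All lie in period 4; the across-period trend (electron affinity increases left to right) applies, with the exception below.
Note the exception: K has a higher electron affinity than Ca, contrary to the simple trend — adding an electron to Ca (ns²) has to open a new, higher-energy np subshell, which is unfavourable.
Note the exception: Ge has a higher electron affinity than As, contrary to the simple trend — adding an electron to As's half-filled 4p³ is unfavourable, so Ge (4p²) has the more exothermic EA.
Approximate values (kJ/mol): K 48, Ca 2, Ge 119, As 78, Br 325.
So from lowest to highest: Ca < K < As < Ge < Br.

Ca < K < As < Ge < Br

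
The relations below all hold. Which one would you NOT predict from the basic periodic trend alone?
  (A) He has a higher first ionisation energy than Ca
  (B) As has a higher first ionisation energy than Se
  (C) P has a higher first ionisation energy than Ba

The general trend: first ionisation energy increases across a period and decreases down a group.
(A) He (period 1, group 18) vs Ca (period 4, group 2): the stated order agrees with the simple trend.
(B) As (period 4, group 15) vs Se (period 4, group 16): the stated order contradicts the simple trend.
(C) P (period 3, group 15) vs Ba (period 6, group 2): the stated order agrees with the simple trend.
The exception is (B): Se (4p⁴) ionizes more easily than half-filled As (4p³).

(B)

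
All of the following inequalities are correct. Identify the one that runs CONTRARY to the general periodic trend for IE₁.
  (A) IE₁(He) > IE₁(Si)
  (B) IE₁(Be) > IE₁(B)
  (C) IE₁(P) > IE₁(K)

The general trend: IE₁ increases across a period and decreases down a group.
(A) He (period 1, group 18) vs Si (period 3, group 14): the stated order agrees with the simple trend.
(B) Be (period 2, group 2) vs B (period 2, group 13): the stated order contradicts the simple trend.
(C) P (period 3, group 15) vs K (period 4, group 1): the stated order agrees with the simple trend.
The exception is (B): removing B's lone 2p electron is easier than breaking Be's filled 2s².

(B)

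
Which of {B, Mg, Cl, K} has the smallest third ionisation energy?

B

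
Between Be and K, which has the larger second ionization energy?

K

After 1 electron has been removed, what remains? Be⁺ still has 1 valence electron; K⁺ is the bare [Ar] core.
Pulling an electron out of a noble-gas core costs far more than removing a remaining valence electron, so K sits at the high end of IE_2.
Approximate IE_2 values (kJ/mol): Be 1757, K 3052.
Putting it together, IE_2: Be < K.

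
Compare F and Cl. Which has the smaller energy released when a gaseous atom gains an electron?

F

EA tends to increase across a period and decrease down a group, though the pattern is less regular than for IE or radius.
All are in group 17; the group trend (electron affinity increases up the group) applies, with the exception below.
Note the exception: Cl has a higher electron affinity than F, contrary to the simple trend — F's small 2p subshell makes the incoming electron feel strong e⁻–e⁻ repulsion, so Cl actually releases more energy on gaining an electron.
Approximate values (kJ/mol): F 328, Cl 349.
So F has the smaller energy released when a gaseous atom gains an electron (F < Cl).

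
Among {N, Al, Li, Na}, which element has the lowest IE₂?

The second ionization energy removes an electron from the +1 ion. For each element: N⁺ still has 4 valence electrons; Al⁺ still has 2 valence electrons; Li⁺ is the bare [He] core; Na⁺ is the bare [Ne] core.
Core electrons are held far more tightly than valence electrons, so Na and Li top the IE_2 order.
Valence configurations: N⁺ [He]2s²2p², Al⁺ [Ne]3s².
Approximate IE_2 values (kJ/mol): N 2856, Al 1817, Li 7298, Na 4562.
Putting it together, IE_2: Al < N < Na < Li.

Al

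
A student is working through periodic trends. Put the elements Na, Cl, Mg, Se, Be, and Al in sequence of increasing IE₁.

Be is in period 2, group 2; Na is in period 3, group 1; Mg is in period 3, group 2; Al is in period 3, group 13; Cl is in period 3, group 17; Se is in period 4, group 16.
First ionization energy rises across a period (greater Z_eff holds electrons more tightly) and falls down a group (valence electrons are farther from the nucleus).
Neither a single period nor a single group — weigh both effects.
Al > Na: Al lies to the right of Na in period 3, so the across-period effect alone puts Al higher.
Mg > Al: this pair runs against the simple trend — see the exception note.
Be > Mg: Be sits above Mg in group 2, so the down-group effect alone puts Be higher.
Se > Be: the two effects oppose for this pair; the across-period effect wins (941 vs 900 kJ/mol).
Cl > Se: both effects reinforce here, so Cl is clearly the higher of the two.
Note the exception: Mg has a higher first ionization energy than Al, contrary to the simple trend — Al's single 3p electron is easier to remove than one from Mg's filled 3s².
Tabulated first ionization energy (kJ/mol): Be 900, Na 496, Mg 738, Al 578, Cl 1251, Se 941.
So from lowest to highest: Na < Al < Mg < Be < Se < Cl.

Na, Al, Mg, Be, Se, Cl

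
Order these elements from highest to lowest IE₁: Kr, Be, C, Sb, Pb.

Kr, C, Be, Sb, Pb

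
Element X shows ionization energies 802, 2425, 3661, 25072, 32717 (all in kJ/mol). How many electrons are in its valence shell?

3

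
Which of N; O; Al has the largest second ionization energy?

After 1 electron has been removed, what remains? N⁺ still has 4 valence electrons; O⁺ still has 5 valence electrons; Al⁺ still has 2 valence electrons.
All are still removing valence electrons, so compare the +1 ions as you would atoms: IE_2 generally rises across a period (higher Z_eff) and falls down a group (larger shell), subject to the usual subshell exceptions.
Valence configurations: N⁺ [He]2s²2p², O⁺ [He]2s²2p³, Al⁺ [Ne]3s².
The numbers (kJ/mol): N 2856, O 3388, Al 1817.
Overall IE_2 order: Al < N < O.

O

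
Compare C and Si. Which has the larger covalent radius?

Si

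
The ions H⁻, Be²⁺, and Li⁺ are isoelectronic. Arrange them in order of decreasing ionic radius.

H⁻ > Li⁺ > Be²⁺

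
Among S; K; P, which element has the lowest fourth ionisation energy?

S

The fourth ionization energy removes an electron from the +3 ion. For each element: S³⁺ still has 3 valence electrons; K³⁺ is already 2 electrons into the core; P³⁺ still has 2 valence electrons.
Pulling an electron out of a noble-gas core costs far more than removing a remaining valence electron, so K sits at the high end of IE_4.
Valence configurations: S³⁺ [Ne]3s²3p¹, P³⁺ [Ne]3s².
S³⁺ loses a lone 3p electron whereas P³⁺ must break into a filled 3s² pair, so IE_4(P) > IE_4(S) even though S has the higher nuclear charge.
Approximate IE_4 values (kJ/mol): S 4556, K 5877, P 4964.
So the fourth ionization energies run S < P < K.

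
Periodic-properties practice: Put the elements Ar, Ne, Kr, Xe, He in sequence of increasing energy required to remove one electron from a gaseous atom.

He is in period 1, group 18; Ne is in period 2, group 18; Ar is in period 3, group 18; Kr is in period 4, group 18; Xe is in period 5, group 18.
IE₁ increases left→right with effective nuclear charge and decreases top→bottom as the valence shell moves farther out.
All are in group 18, so first ionization energy increases up the group.
So from lowest to highest: Xe < Kr < Ar < Ne < He.

Xe < Kr < Ar < Ne < He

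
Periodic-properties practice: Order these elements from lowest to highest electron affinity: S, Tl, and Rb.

Tl < Rb < S

Adding an electron releases more energy for atoms nearer the top right (short of the noble gases).
These span different periods and groups, so the two trends combine.
Rb > Tl: period and group pull opposite ways; the down-group shift dominates (47 vs 19 kJ/mol).
S > Rb: both effects reinforce here, so S is clearly the higher of the two.
For reference (kJ/mol): S 200, Rb 47, Tl 19.
So from lowest to highest: Tl < Rb < S.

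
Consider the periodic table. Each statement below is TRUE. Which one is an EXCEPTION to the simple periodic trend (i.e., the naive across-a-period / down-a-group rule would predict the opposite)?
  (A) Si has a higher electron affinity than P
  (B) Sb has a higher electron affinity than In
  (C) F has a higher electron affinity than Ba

The general trend: electron affinity increases across a period and decreases down a group.
(A) Si (period 3, group 14) vs P (period 3, group 15): the stated order contradicts the simple trend.
(B) Sb (period 5, group 15) vs In (period 5, group 13): the stated order agrees with the simple trend.
(C) F (period 2, group 17) vs Ba (period 6, group 2): the stated order agrees with the simple trend.
The exception is (A): adding an electron to P's half-filled 3p³ is unfavourable, so Si (3p²) has the more exothermic EA.

(A)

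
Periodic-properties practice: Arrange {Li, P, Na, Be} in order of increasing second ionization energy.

After 1 electron has been removed, what remains? Li⁺ is the bare [He] core; P⁺ still has 4 valence electrons; Na⁺ is the bare [Ne] core; Be⁺ still has 1 valence electron.
Breaking into a closed-shell core is much more expensive than removing a leftover valence electron — Na and Li have the largest IE_2 here.
Valence configurations: P⁺ [Ne]3s²3p², Be⁺ [He]2s¹.
Approximate IE_2 values (kJ/mol): Li 7298, P 1907, Na 4562, Be 1757.
Overall IE_2 order: Be < P < Na < Li.

Be < P < Na < Li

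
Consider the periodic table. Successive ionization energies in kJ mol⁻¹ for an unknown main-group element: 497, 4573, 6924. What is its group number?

Group 1

Look for the largest jump between consecutive ionization energies: IE2/IE1 ≈ 9.2, far larger than any earlier ratio.
That jump marks the point where a core electron is being removed. So the atom has 1 valence electron.
A main-group element with 1 valence electron is in group 1.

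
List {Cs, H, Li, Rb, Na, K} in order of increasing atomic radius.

H is in period 1, group 1; Li is in period 2, group 1; Na is in period 3, group 1; K is in period 4, group 1; Rb is in period 5, group 1; Cs is in period 6, group 1.
Across a period the added protons contract the valence shell; down a group each new principal shell makes the atom larger.
All are in group 1, so atomic radius increases down the group.
So from smallest to largest: H < Li < Na < K < Rb < Cs.

H, Li, Na, K, Rb, Cs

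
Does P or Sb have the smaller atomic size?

P

P is in period 3, group 15; Sb is in period 5, group 15.
Atomic radius shrinks across a period as nuclear charge pulls the same shell inward, and grows down a group as new shells are added.
All are in group 15, so atomic radius increases down the group.
So P has the smaller atomic size (P < Sb).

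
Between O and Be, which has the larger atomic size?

Be is in period 2, group 2; O is in period 2, group 16.
Moving right in a period, electrons are added to the same shell under a stronger nuclear pull, so atoms get smaller; moving down, a new shell is opened and atoms get larger.
All lie in period 2, so atomic radius increases right to left.
So Be has the larger atomic size (Be > O).

Be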